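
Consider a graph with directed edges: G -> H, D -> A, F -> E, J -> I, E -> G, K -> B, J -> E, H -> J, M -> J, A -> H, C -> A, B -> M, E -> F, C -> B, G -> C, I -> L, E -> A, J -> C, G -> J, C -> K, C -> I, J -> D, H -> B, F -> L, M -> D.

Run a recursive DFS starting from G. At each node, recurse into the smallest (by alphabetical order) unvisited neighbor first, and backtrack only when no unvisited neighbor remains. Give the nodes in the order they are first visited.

G, C, A, H, B, M, D, J, E, F, L, I, K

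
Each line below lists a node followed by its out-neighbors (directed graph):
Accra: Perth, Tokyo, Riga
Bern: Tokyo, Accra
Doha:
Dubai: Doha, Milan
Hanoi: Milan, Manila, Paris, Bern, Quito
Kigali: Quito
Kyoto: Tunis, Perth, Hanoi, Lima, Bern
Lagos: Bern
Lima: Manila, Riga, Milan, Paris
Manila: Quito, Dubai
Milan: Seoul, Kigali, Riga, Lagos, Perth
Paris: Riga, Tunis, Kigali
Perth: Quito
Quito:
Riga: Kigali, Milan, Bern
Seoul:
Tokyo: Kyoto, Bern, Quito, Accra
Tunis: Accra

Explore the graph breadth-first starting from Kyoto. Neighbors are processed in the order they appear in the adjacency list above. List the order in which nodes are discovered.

Visit Kyoto; enqueue Tunis, Perth, Hanoi, Lima, Bern → queue [Tunis, Perth, Hanoi, Lima, Bern]
Visit Tunis; enqueue Accra → queue [Perth, Hanoi, Lima, Bern, Accra]
Visit Perth; enqueue Quito → queue [Hanoi, Lima, Bern, Accra, Quito]
Visit Hanoi; enqueue Milan, Manila, Paris → queue [Lima, Bern, Accra, Quito, Milan, Manila, Paris]
Visit Lima; enqueue Riga → queue [Bern, Accra, Quito, Milan, Manila, Paris, Riga]
Visit Bern; enqueue Tokyo → queue [Accra, Quito, Milan, Manila, Paris, Riga, Tokyo]
Visit Accra → queue [Quito, Milan, Manila, Paris, Riga, Tokyo]
Visit Quito → queue [Milan, Manila, Paris, Riga, Tokyo]
Visit Milan; enqueue Seoul, Kigali, Lagos → queue [Manila, Paris, Riga, Tokyo, Seoul, Kigali, Lagos]
Visit Manila; enqueue Dubai → queue [Paris, Riga, Tokyo, Seoul, Kigali, Lagos, Dubai]
Visit Paris → queue [Riga, Tokyo, Seoul, Kigali, Lagos, Dubai]
Visit Riga → queue [Tokyo, Seoul, Kigali, Lagos, Dubai]
Visit Tokyo → queue [Seoul, Kigali, Lagos, Dubai]
Visit Seoul → queue [Kigali, Lagos, Dubai]
Visit Kigali → queue [Lagos, Dubai]
Visit Lagos → queue [Dubai]
Visit Dubai; enqueue Doha → queue [Doha]
Visit Doha → queue []

Kyoto, Tunis, Perth, Hanoi, Lima, Bern, Accra, Quito, Milan, Manila, Paris, Riga, Tokyo, Seoul, Kigali, Lagos, Dubai, Doha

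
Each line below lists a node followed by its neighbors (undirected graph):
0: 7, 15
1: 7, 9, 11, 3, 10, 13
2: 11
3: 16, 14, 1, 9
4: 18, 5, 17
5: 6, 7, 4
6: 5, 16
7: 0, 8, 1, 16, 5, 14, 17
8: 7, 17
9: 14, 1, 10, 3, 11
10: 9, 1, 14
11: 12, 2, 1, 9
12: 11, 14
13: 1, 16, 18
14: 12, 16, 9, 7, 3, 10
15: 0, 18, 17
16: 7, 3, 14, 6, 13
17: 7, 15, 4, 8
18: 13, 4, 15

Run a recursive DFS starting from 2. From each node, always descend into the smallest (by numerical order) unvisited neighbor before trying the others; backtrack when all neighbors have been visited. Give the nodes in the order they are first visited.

Visit 2
2 → 11
11 → 1
1 → 3
3 → 9
9 → 10
10 → 14
14 → 7
7 → 0
0 → 15
15 → 17
17 → 4
4 → 5
5 → 6
6 → 16
16 → 13
13 → 18
17 → 8
14 → 12

2 -> 11 -> 1 -> 3 -> 9 -> 10 -> 14 -> 7 -> 0 -> 15 -> 17 -> 4 -> 5 -> 6 -> 16 -> 13 -> 18 -> 8 -> 12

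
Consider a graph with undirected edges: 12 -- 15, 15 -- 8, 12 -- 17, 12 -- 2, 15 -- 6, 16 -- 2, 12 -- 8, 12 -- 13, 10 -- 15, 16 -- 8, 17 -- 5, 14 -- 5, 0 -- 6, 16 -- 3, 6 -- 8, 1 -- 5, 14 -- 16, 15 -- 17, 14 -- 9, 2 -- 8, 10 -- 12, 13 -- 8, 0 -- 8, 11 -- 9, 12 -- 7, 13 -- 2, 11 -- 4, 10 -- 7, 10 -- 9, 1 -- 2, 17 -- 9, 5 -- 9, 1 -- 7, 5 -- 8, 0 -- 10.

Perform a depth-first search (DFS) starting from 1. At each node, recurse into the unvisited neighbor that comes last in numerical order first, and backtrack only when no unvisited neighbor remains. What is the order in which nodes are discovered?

1 7 12 17 15 10 9 14 16 8 13 2 6 0 5 3 11 4

Visit 1
1 → 7
7 → 12
12 → 17
17 → 15
15 → 10
10 → 9
9 → 14
14 → 16
16 → 8
8 → 13
13 → 2
8 → 6
6 → 0
8 → 5
16 → 3
9 → 11
11 → 4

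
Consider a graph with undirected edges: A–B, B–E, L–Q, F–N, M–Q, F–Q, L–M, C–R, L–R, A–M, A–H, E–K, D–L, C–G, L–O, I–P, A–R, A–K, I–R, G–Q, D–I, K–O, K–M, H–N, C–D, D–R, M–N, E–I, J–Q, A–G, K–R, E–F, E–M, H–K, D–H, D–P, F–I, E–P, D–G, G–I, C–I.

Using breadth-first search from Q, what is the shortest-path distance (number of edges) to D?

Level 0: Q
Level 1: F, G, J, L, M
Level 2: A, C, D, E, I, K, N, O, R
Level 3: B, H, P
D first appears at level 2.

2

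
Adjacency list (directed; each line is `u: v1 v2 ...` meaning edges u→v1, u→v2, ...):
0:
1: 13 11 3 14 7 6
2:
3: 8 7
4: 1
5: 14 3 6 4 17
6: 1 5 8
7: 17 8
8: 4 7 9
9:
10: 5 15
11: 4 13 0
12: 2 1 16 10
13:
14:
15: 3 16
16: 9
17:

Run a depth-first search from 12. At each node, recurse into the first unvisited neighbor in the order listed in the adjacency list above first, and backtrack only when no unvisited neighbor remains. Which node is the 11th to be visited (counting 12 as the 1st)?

17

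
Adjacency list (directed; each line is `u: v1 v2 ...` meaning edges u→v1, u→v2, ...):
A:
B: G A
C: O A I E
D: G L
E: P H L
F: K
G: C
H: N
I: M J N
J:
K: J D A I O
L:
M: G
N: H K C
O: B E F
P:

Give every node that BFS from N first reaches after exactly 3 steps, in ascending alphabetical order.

Level 0: N
Level 1: C, H, K
Level 2: A, D, E, I, J, O
Level 3: B, F, G, L, M, P

B, F, G, L, M, P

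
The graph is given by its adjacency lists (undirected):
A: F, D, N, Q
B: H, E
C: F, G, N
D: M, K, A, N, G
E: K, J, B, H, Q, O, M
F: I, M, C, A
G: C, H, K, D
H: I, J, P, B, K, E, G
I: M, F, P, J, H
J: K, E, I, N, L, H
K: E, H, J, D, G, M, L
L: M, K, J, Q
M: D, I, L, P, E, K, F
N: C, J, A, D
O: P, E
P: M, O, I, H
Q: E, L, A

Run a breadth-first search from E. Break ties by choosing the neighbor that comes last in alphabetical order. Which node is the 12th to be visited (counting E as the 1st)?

I

Visit E; enqueue Q, O, M, K, J, H, B → queue [Q, O, M, K, J, H, B]
Visit Q; enqueue L, A → queue [O, M, K, J, H, B, L, A]
Visit O; enqueue P → queue [M, K, J, H, B, L, A, P]
Visit M; enqueue I, F, D → queue [K, J, H, B, L, A, P, I, F, D]
Visit K; enqueue G → queue [J, H, B, L, A, P, I, F, D, G]
Visit J; enqueue N → queue [H, B, L, A, P, I, F, D, G, N]
Visit H → queue [B, L, A, P, I, F, D, G, N]
Visit B → queue [L, A, P, I, F, D, G, N]
Visit L → queue [A, P, I, F, D, G, N]
Visit A → queue [P, I, F, D, G, N]
Visit P → queue [I, F, D, G, N]
Visit I → queue [F, D, G, N]
Visit F; enqueue C → queue [D, G, N, C]
Visit D → queue [G, N, C]
Visit G → queue [N, C]
Visit N → queue [C]
Visit C → queue []

Visit order: E, Q, O, M, K, J, H, B, L, A, P, I, F, D, G, N, C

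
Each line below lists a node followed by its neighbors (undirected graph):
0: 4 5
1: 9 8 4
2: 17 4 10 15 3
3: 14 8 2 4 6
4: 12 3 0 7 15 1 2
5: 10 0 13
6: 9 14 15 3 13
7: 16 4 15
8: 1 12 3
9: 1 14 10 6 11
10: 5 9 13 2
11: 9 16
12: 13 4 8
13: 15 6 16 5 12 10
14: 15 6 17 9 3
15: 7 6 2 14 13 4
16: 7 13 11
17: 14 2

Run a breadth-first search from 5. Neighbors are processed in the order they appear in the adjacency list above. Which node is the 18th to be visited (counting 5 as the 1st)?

8

Visit 5; enqueue 10, 0, 13 → queue [10, 0, 13]
Visit 10; enqueue 9, 2 → queue [0, 13, 9, 2]
Visit 0; enqueue 4 → queue [13, 9, 2, 4]
Visit 13; enqueue 15, 6, 16, 12 → queue [9, 2, 4, 15, 6, 16, 12]
Visit 9; enqueue 1, 14, 11 → queue [2, 4, 15, 6, 16, 12, 1, 14, 11]
Visit 2; enqueue 17, 3 → queue [4, 15, 6, 16, 12, 1, 14, 11, 17, 3]
Visit 4; enqueue 7 → queue [15, 6, 16, 12, 1, 14, 11, 17, 3, 7]
Visit 15 → queue [6, 16, 12, 1, 14, 11, 17, 3, 7]
Visit 6 → queue [16, 12, 1, 14, 11, 17, 3, 7]
Visit 16 → queue [12, 1, 14, 11, 17, 3, 7]
Visit 12; enqueue 8 → queue [1, 14, 11, 17, 3, 7, 8]
Visit 1 → queue [14, 11, 17, 3, 7, 8]
Visit 14 → queue [11, 17, 3, 7, 8]
Visit 11 → queue [17, 3, 7, 8]
Visit 17 → queue [3, 7, 8]
Visit 3 → queue [7, 8]
Visit 7 → queue [8]
Visit 8 → queue []

Visit order: 5, 10, 0, 13, 9, 2, 4, 15, 6, 16, 12, 1, 14, 11, 17, 3, 7, 8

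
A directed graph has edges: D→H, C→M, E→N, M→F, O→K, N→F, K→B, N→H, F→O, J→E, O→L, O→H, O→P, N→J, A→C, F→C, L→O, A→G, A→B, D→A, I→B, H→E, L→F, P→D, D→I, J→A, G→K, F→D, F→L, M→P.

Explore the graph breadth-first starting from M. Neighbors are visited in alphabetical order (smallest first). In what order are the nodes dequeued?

M -> F -> P -> C -> D -> L -> O -> A -> H -> I -> K -> B -> G -> E -> N -> J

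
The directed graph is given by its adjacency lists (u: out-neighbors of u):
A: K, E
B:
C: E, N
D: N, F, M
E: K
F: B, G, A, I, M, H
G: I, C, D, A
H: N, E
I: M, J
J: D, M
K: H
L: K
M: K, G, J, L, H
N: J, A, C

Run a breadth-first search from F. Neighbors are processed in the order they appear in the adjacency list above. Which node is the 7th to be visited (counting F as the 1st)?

H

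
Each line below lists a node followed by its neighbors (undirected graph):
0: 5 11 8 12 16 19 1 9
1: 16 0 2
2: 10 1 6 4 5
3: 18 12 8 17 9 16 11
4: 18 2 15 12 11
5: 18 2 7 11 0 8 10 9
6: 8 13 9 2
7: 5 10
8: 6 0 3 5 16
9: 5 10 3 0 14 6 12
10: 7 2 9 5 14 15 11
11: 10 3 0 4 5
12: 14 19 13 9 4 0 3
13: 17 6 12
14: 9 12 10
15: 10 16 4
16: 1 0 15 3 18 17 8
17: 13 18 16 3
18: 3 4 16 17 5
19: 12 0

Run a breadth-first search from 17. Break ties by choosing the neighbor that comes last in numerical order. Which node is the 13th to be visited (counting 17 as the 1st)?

Visit 17; enqueue 18, 16, 13, 3 → queue [18, 16, 13, 3]
Visit 18; enqueue 5, 4 → queue [16, 13, 3, 5, 4]
Visit 16; enqueue 15, 8, 1, 0 → queue [13, 3, 5, 4, 15, 8, 1, 0]
Visit 13; enqueue 12, 6 → queue [3, 5, 4, 15, 8, 1, 0, 12, 6]
Visit 3; enqueue 11, 9 → queue [5, 4, 15, 8, 1, 0, 12, 6, 11, 9]
Visit 5; enqueue 10, 7, 2 → queue [4, 15, 8, 1, 0, 12, 6, 11, 9, 10, 7, 2]
Visit 4 → queue [15, 8, 1, 0, 12, 6, 11, 9, 10, 7, 2]
Visit 15 → queue [8, 1, 0, 12, 6, 11, 9, 10, 7, 2]
Visit 8 → queue [1, 0, 12, 6, 11, 9, 10, 7, 2]
Visit 1 → queue [0, 12, 6, 11, 9, 10, 7, 2]
Visit 0; enqueue 19 → queue [12, 6, 11, 9, 10, 7, 2, 19]
Visit 12; enqueue 14 → queue [6, 11, 9, 10, 7, 2, 19, 14]
Visit 6 → queue [11, 9, 10, 7, 2, 19, 14]
Visit 11 → queue [9, 10, 7, 2, 19, 14]
Visit 9 → queue [10, 7, 2, 19, 14]
Visit 10 → queue [7, 2, 19, 14]
Visit 7 → queue [2, 19, 14]
Visit 2 → queue [19, 14]
Visit 19 → queue [14]
Visit 14 → queue []

Visit order: 17, 18, 16, 13, 3, 5, 4, 15, 8, 1, 0, 12, 6, 11, 9, 10, 7, 2, 19, 14

6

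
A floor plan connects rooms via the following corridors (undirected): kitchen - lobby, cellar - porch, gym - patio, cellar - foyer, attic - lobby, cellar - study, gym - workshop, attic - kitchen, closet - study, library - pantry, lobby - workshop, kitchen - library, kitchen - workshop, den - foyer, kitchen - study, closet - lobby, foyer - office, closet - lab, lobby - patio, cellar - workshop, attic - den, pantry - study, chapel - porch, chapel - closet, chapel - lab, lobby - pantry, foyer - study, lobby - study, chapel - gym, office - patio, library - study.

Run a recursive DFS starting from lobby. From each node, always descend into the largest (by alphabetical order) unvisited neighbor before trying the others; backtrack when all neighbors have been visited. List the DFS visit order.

lobby, workshop, kitchen, study, pantry, library, foyer, office, patio, gym, chapel, porch, cellar, lab, closet, den, attic

Visit lobby
lobby → workshop
workshop → kitchen
kitchen → study
study → pantry
pantry → library
study → foyer
foyer → office
office → patio
patio → gym
gym → chapel
chapel → porch
porch → cellar
chapel → lab
lab → closet
foyer → den
den → attic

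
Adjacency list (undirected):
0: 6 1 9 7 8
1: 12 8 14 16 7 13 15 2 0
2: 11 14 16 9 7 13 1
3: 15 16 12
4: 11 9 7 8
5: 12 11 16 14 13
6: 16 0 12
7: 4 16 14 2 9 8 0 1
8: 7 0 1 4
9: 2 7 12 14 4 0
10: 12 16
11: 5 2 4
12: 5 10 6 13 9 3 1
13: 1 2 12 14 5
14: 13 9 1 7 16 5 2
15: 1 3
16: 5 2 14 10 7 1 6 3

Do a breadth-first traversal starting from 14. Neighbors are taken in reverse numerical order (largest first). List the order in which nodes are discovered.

Visit 14; enqueue 16, 13, 9, 7, 5, 2, 1 → queue [16, 13, 9, 7, 5, 2, 1]
Visit 16; enqueue 10, 6, 3 → queue [13, 9, 7, 5, 2, 1, 10, 6, 3]
Visit 13; enqueue 12 → queue [9, 7, 5, 2, 1, 10, 6, 3, 12]
Visit 9; enqueue 4, 0 → queue [7, 5, 2, 1, 10, 6, 3, 12, 4, 0]
Visit 7; enqueue 8 → queue [5, 2, 1, 10, 6, 3, 12, 4, 0, 8]
Visit 5; enqueue 11 → queue [2, 1, 10, 6, 3, 12, 4, 0, 8, 11]
Visit 2 → queue [1, 10, 6, 3, 12, 4, 0, 8, 11]
Visit 1; enqueue 15 → queue [10, 6, 3, 12, 4, 0, 8, 11, 15]
Visit 10 → queue [6, 3, 12, 4, 0, 8, 11, 15]
Visit 6 → queue [3, 12, 4, 0, 8, 11, 15]
Visit 3 → queue [12, 4, 0, 8, 11, 15]
Visit 12 → queue [4, 0, 8, 11, 15]
Visit 4 → queue [0, 8, 11, 15]
Visit 0 → queue [8, 11, 15]
Visit 8 → queue [11, 15]
Visit 11 → queue [15]
Visit 15 → queue []

14 → 16 → 13 → 9 → 7 → 5 → 2 → 1 → 10 → 6 → 3 → 12 → 4 → 0 → 8 → 11 → 15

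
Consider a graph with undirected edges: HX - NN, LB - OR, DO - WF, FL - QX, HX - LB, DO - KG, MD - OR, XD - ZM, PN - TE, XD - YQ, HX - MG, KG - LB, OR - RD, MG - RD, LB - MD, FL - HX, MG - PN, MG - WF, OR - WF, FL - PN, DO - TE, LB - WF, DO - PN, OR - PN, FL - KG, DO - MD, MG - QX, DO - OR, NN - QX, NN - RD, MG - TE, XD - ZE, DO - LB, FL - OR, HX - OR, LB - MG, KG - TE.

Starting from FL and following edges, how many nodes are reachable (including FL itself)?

BFS from FL visits: FL, QX, PN, OR, KG, HX, NN, MG, TE, DO, WF, RD, MD, LB
Reachable nodes: 14 of 18 total.

14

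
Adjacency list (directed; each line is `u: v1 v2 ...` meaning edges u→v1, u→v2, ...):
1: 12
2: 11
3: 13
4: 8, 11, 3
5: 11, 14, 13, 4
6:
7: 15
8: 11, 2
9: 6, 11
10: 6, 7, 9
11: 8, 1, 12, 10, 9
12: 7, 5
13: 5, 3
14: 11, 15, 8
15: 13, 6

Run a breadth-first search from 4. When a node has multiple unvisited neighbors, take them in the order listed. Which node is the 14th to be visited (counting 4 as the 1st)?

Visit 4; enqueue 8, 11, 3 → queue [8, 11, 3]
Visit 8; enqueue 2 → queue [11, 3, 2]
Visit 11; enqueue 1, 12, 10, 9 → queue [3, 2, 1, 12, 10, 9]
Visit 3; enqueue 13 → queue [2, 1, 12, 10, 9, 13]
Visit 2 → queue [1, 12, 10, 9, 13]
Visit 1 → queue [12, 10, 9, 13]
Visit 12; enqueue 7, 5 → queue [10, 9, 13, 7, 5]
Visit 10; enqueue 6 → queue [9, 13, 7, 5, 6]
Visit 9 → queue [13, 7, 5, 6]
Visit 13 → queue [7, 5, 6]
Visit 7; enqueue 15 → queue [5, 6, 15]
Visit 5; enqueue 14 → queue [6, 15, 14]
Visit 6 → queue [15, 14]
Visit 15 → queue [14]
Visit 14 → queue []

Visit order: 4, 8, 11, 3, 2, 1, 12, 10, 9, 13, 7, 5, 6, 15, 14

15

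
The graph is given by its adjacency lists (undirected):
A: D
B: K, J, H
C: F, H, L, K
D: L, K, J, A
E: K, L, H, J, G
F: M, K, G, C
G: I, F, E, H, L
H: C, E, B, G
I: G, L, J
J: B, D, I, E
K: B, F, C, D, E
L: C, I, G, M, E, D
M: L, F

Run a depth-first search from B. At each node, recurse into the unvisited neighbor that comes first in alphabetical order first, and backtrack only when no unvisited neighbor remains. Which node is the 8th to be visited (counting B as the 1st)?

D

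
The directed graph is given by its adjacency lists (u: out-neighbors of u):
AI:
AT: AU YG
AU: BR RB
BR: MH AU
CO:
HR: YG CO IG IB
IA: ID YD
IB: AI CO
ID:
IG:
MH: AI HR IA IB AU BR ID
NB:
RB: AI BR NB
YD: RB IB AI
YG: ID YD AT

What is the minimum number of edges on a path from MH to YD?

2

Level 0: MH
Level 1: AI, AU, BR, HR, IA, IB, ID
Level 2: CO, IG, RB, YD, YG
Level 3: AT, NB
YD first appears at level 2.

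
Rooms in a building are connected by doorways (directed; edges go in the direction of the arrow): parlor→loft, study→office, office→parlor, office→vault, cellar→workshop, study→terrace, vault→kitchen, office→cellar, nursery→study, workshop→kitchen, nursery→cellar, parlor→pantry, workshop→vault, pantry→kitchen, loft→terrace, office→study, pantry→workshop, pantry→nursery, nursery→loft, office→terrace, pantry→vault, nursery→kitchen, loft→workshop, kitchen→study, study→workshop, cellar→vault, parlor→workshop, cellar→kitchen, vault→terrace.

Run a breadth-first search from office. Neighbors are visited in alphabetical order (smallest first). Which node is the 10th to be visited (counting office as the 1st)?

Visit office; enqueue cellar, parlor, study, terrace, vault → queue [cellar, parlor, study, terrace, vault]
Visit cellar; enqueue kitchen, workshop → queue [parlor, study, terrace, vault, kitchen, workshop]
Visit parlor; enqueue loft, pantry → queue [study, terrace, vault, kitchen, workshop, loft, pantry]
Visit study → queue [terrace, vault, kitchen, workshop, loft, pantry]
Visit terrace → queue [vault, kitchen, workshop, loft, pantry]
Visit vault → queue [kitchen, workshop, loft, pantry]
Visit kitchen → queue [workshop, loft, pantry]
Visit workshop → queue [loft, pantry]
Visit loft → queue [pantry]
Visit pantry; enqueue nursery → queue [nursery]
Visit nursery → queue []

Visit order: office, cellar, parlor, study, terrace, vault, kitchen, workshop, loft, pantry, nursery

pantry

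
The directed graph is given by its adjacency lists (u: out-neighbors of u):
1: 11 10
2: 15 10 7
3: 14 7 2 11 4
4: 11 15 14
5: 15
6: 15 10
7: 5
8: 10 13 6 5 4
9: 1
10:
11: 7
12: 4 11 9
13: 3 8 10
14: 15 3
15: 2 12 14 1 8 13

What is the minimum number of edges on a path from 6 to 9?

Level 0: 6
Level 1: 10, 15
Level 2: 1, 2, 8, 12, 13, 14
Level 3: 3, 4, 5, 7, 9, 11
9 first appears at level 3.

3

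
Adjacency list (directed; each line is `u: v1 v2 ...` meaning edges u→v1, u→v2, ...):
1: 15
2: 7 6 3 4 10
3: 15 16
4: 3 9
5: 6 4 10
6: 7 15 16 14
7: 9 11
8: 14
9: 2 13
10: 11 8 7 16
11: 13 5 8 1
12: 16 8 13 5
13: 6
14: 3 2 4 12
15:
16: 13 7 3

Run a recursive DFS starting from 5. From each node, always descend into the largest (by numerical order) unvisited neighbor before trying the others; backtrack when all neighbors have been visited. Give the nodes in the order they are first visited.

Visit 5
5 → 10
10 → 16
16 → 13
13 → 6
6 → 15
6 → 14
14 → 12
12 → 8
14 → 4
4 → 9
9 → 2
2 → 7
7 → 11
11 → 1
2 → 3

5 -> 10 -> 16 -> 13 -> 6 -> 15 -> 14 -> 12 -> 8 -> 4 -> 9 -> 2 -> 7 -> 11 -> 1 -> 3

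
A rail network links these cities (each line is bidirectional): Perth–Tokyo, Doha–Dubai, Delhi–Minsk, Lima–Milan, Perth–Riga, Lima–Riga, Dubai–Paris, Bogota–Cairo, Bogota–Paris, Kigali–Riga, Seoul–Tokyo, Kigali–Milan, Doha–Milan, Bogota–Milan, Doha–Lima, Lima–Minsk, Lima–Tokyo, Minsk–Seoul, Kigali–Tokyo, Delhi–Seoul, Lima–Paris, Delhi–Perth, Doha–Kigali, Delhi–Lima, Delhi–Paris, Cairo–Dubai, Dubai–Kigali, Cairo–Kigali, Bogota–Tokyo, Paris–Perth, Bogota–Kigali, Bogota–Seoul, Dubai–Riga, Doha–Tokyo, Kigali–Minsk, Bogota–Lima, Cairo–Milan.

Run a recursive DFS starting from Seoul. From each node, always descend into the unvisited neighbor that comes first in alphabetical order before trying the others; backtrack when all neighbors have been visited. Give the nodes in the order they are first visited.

Seoul → Bogota → Cairo → Dubai → Doha → Kigali → Milan → Lima → Delhi → Minsk → Paris → Perth → Riga → Tokyo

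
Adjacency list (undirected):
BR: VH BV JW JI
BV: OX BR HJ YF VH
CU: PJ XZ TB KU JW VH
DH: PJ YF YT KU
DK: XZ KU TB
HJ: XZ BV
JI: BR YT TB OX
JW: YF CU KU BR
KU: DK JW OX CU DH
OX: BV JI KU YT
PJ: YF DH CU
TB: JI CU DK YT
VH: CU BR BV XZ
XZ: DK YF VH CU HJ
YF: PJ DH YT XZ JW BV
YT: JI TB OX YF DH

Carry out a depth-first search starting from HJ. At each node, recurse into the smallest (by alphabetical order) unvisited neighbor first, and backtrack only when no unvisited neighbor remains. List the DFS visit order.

HJ → BV → BR → JI → OX → KU → CU → JW → YF → DH → PJ → YT → TB → DK → XZ → VH

Visit HJ
HJ → BV
BV → BR
BR → JI
JI → OX
OX → KU
KU → CU
CU → JW
JW → YF
YF → DH
DH → PJ
DH → YT
YT → TB
TB → DK
DK → XZ
XZ → VH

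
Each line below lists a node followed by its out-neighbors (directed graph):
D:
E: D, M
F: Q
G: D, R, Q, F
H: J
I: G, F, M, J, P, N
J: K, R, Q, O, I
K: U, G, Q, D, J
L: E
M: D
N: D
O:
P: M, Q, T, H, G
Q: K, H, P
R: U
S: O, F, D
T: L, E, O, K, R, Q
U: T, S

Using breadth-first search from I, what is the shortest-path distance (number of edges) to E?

Level 0: I
Level 1: F, G, J, M, N, P
Level 2: D, H, K, O, Q, R, T
Level 3: E, L, U
Level 4: S
E first appears at level 3.

3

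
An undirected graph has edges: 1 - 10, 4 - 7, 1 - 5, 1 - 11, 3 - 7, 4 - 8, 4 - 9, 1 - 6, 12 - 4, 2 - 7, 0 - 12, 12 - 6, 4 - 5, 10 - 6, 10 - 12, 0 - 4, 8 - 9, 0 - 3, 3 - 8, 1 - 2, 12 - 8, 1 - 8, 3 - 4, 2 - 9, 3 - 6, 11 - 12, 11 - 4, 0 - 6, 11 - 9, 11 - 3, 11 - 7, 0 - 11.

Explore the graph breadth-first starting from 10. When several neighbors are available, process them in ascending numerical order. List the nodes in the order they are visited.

10 1 6 12 2 5 8 11 0 3 4 7 9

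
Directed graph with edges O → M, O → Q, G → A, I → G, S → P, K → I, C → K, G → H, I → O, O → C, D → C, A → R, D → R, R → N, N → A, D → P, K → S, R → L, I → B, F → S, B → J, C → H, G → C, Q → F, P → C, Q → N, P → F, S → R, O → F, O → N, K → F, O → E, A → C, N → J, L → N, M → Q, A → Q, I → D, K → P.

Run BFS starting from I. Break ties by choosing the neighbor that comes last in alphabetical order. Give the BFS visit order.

I, O, G, D, B, Q, N, M, F, E, C, H, A, R, P, J, S, K, L

Visit I; enqueue O, G, D, B → queue [O, G, D, B]
Visit O; enqueue Q, N, M, F, E, C → queue [G, D, B, Q, N, M, F, E, C]
Visit G; enqueue H, A → queue [D, B, Q, N, M, F, E, C, H, A]
Visit D; enqueue R, P → queue [B, Q, N, M, F, E, C, H, A, R, P]
Visit B; enqueue J → queue [Q, N, M, F, E, C, H, A, R, P, J]
Visit Q → queue [N, M, F, E, C, H, A, R, P, J]
Visit N → queue [M, F, E, C, H, A, R, P, J]
Visit M → queue [F, E, C, H, A, R, P, J]
Visit F; enqueue S → queue [E, C, H, A, R, P, J, S]
Visit E → queue [C, H, A, R, P, J, S]
Visit C; enqueue K → queue [H, A, R, P, J, S, K]
Visit H → queue [A, R, P, J, S, K]
Visit A → queue [R, P, J, S, K]
Visit R; enqueue L → queue [P, J, S, K, L]
Visit P → queue [J, S, K, L]
Visit J → queue [S, K, L]
Visit S → queue [K, L]
Visit K → queue [L]
Visit L → queue []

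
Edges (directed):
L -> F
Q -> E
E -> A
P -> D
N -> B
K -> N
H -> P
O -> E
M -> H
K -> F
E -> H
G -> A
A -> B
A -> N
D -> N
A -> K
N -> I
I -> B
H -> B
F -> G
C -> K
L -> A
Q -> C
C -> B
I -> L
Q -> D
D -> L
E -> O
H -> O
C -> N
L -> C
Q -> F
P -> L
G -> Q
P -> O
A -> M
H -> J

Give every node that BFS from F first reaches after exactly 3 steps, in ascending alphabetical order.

B, C, D, E, K, M, N

Level 0: F
Level 1: G
Level 2: A, Q
Level 3: B, C, D, E, K, M, N
Level 4: H, I, L, O
Level 5: J, P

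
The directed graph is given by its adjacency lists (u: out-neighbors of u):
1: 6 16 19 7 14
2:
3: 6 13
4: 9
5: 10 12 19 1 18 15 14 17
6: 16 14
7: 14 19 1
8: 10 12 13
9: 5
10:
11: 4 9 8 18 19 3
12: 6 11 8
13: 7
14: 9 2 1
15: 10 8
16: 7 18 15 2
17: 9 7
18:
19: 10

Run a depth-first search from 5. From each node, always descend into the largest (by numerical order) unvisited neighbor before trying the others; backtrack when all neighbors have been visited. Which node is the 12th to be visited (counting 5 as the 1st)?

15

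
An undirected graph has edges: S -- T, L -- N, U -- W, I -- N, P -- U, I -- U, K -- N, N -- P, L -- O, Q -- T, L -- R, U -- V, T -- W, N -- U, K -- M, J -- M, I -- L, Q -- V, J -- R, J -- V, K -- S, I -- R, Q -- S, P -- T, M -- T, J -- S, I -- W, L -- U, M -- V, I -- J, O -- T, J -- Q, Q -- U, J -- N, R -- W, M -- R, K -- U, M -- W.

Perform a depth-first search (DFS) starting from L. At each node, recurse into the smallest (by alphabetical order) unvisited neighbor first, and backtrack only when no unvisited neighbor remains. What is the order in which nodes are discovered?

L, I, J, M, K, N, P, T, O, Q, S, U, V, W, R

Visit L
L → I
I → J
J → M
M → K
K → N
N → P
P → T
T → O
T → Q
Q → S
Q → U
U → V
U → W
W → R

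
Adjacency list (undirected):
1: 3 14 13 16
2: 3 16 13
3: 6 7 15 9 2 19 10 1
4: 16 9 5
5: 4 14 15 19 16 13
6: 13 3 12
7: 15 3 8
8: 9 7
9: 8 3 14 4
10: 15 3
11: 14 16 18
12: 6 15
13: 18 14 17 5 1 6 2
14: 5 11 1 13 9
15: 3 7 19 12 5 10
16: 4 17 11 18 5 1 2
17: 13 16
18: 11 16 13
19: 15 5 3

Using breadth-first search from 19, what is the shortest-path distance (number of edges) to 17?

Level 0: 19
Level 1: 3, 5, 15
Level 2: 1, 2, 4, 6, 7, 9, 10, 12, 13, 14, 16
Level 3: 8, 11, 17, 18
17 first appears at level 3.

3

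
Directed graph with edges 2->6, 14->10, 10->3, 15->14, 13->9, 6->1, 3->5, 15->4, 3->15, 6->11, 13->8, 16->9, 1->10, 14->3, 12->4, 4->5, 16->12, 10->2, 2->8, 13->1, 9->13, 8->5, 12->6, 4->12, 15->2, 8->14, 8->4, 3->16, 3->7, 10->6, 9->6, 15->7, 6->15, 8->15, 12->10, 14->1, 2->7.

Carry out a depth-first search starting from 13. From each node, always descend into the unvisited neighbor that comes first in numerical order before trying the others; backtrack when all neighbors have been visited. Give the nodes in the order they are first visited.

Visit 13
13 → 1
1 → 10
10 → 2
2 → 6
6 → 11
6 → 15
15 → 4
4 → 5
4 → 12
15 → 7
15 → 14
14 → 3
3 → 16
16 → 9
2 → 8

13, 1, 10, 2, 6, 11, 15, 4, 5, 12, 7, 14, 3, 16, 9, 8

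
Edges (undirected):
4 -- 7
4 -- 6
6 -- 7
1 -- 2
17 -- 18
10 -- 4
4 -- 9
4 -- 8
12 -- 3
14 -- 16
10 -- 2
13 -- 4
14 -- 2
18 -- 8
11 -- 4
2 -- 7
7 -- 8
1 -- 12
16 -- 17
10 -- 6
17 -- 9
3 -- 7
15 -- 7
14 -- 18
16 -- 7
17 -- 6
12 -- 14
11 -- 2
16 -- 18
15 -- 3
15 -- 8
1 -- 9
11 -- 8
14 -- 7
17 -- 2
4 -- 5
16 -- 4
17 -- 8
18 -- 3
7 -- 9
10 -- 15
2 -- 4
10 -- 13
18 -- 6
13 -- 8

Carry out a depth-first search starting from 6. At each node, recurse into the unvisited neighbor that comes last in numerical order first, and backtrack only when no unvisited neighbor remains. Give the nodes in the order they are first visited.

Visit 6
6 → 18
18 → 17
17 → 16
16 → 14
14 → 12
12 → 3
3 → 15
15 → 10
10 → 13
13 → 8
8 → 11
11 → 4
4 → 9
9 → 7
7 → 2
2 → 1
4 → 5

6, 18, 17, 16, 14, 12, 3, 15, 10, 13, 8, 11, 4, 9, 7, 2, 1, 5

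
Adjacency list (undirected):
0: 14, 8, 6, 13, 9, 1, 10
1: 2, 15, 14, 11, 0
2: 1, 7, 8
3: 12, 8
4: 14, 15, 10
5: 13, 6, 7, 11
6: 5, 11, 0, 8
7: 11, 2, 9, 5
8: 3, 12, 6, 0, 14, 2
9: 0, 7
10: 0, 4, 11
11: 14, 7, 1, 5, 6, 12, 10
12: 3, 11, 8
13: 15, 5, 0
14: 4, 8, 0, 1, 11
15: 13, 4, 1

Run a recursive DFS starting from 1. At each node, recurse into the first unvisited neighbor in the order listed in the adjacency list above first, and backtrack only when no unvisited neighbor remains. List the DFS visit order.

Visit 1
1 → 2
2 → 7
7 → 11
11 → 14
14 → 4
4 → 15
15 → 13
13 → 5
5 → 6
6 → 0
0 → 8
8 → 3
3 → 12
0 → 9
0 → 10

1 -> 2 -> 7 -> 11 -> 14 -> 4 -> 15 -> 13 -> 5 -> 6 -> 0 -> 8 -> 3 -> 12 -> 9 -> 10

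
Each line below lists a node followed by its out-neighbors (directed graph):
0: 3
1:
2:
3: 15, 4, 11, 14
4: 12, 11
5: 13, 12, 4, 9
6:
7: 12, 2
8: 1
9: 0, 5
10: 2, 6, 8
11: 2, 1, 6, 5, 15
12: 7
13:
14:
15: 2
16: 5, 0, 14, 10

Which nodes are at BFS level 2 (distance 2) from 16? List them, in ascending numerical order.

Level 0: 16
Level 1: 0, 5, 10, 14
Level 2: 2, 3, 4, 6, 8, 9, 12, 13
Level 3: 1, 7, 11, 15

2, 3, 4, 6, 8, 9, 12, 13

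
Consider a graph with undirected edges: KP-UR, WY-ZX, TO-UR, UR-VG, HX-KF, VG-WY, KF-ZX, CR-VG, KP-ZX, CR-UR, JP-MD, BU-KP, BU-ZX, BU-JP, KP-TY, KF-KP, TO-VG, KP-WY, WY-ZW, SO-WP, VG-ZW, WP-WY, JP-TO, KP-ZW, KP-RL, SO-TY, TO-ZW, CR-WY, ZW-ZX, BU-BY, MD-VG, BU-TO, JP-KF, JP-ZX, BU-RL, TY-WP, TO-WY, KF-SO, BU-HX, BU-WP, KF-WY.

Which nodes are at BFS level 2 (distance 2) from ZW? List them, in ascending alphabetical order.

BU, CR, JP, KF, MD, RL, TY, UR, WP

Level 0: ZW
Level 1: KP, TO, VG, WY, ZX
Level 2: BU, CR, JP, KF, MD, RL, TY, UR, WP
Level 3: BY, HX, SO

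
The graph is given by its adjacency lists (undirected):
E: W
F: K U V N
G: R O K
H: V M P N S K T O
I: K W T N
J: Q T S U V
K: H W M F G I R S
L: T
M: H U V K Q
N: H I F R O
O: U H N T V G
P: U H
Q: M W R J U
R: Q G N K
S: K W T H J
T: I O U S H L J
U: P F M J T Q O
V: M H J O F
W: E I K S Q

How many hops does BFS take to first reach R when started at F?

2

Level 0: F
Level 1: K, N, U, V
Level 2: G, H, I, J, M, O, P, Q, R, S, T, W
Level 3: E, L
R first appears at level 2.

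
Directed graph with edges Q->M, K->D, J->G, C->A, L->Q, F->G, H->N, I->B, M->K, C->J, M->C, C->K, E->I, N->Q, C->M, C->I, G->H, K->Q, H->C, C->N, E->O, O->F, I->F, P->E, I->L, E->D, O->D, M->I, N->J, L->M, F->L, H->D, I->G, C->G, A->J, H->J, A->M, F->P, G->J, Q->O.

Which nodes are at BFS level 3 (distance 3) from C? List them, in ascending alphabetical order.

O, P

Level 0: C
Level 1: A, G, I, J, K, M, N
Level 2: B, D, F, H, L, Q
Level 3: O, P
Level 4: E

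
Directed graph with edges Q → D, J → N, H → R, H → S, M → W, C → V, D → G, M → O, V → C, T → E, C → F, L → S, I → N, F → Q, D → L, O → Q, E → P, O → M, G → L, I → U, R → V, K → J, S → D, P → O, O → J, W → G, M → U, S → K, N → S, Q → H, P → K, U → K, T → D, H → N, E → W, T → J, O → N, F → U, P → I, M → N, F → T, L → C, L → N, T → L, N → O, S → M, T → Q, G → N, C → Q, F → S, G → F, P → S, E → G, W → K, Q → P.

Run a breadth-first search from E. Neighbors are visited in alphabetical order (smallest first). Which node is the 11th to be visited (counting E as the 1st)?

S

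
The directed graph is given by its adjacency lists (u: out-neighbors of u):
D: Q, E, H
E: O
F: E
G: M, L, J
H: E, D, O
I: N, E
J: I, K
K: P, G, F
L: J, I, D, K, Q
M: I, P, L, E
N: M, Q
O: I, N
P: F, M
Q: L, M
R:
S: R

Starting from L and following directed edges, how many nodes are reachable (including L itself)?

14

BFS from L visits: L, J, I, D, K, Q, N, E, H, P, G, F, M, O
Reachable nodes: 14 of 16 total.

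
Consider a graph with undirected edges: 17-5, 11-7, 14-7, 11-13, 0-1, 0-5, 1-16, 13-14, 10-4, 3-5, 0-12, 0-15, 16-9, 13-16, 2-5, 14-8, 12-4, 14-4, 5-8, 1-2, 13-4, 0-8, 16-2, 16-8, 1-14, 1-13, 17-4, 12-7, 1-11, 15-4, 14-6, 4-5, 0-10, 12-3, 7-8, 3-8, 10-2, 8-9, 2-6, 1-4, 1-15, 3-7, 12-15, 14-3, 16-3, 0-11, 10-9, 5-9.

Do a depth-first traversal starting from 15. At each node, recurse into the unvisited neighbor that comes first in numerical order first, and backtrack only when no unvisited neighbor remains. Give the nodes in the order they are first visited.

Visit 15
15 → 0
0 → 1
1 → 2
2 → 5
5 → 3
3 → 7
7 → 8
8 → 9
9 → 10
10 → 4
4 → 12
4 → 13
13 → 11
13 → 14
14 → 6
13 → 16
4 → 17

15 -> 0 -> 1 -> 2 -> 5 -> 3 -> 7 -> 8 -> 9 -> 10 -> 4 -> 12 -> 13 -> 11 -> 14 -> 6 -> 16 -> 17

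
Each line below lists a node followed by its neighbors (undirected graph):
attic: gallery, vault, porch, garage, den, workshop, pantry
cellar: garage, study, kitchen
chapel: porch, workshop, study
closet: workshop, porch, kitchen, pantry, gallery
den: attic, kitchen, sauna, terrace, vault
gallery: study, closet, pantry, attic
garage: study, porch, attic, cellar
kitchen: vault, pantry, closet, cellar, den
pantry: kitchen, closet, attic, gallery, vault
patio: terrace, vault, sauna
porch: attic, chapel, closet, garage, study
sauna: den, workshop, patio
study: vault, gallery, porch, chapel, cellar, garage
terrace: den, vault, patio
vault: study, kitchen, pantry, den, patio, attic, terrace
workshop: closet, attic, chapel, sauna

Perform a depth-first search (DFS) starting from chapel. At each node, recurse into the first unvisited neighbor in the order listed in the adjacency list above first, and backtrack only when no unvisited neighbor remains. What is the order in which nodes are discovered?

chapel porch attic gallery study vault kitchen pantry closet workshop sauna den terrace patio cellar garage

Visit chapel
chapel → porch
porch → attic
attic → gallery
gallery → study
study → vault
vault → kitchen
kitchen → pantry
pantry → closet
closet → workshop
workshop → sauna
sauna → den
den → terrace
terrace → patio
kitchen → cellar
cellar → garage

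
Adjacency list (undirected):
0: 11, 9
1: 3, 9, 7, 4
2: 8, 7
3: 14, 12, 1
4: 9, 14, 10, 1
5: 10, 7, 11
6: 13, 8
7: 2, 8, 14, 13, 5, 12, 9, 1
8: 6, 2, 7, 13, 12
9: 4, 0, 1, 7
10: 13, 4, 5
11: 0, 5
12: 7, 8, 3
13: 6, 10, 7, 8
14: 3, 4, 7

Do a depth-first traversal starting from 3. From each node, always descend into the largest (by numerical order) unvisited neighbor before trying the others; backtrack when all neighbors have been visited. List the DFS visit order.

Visit 3
3 → 14
14 → 7
7 → 13
13 → 10
10 → 5
5 → 11
11 → 0
0 → 9
9 → 4
4 → 1
13 → 8
8 → 12
8 → 6
8 → 2

3, 14, 7, 13, 10, 5, 11, 0, 9, 4, 1, 8, 12, 6, 2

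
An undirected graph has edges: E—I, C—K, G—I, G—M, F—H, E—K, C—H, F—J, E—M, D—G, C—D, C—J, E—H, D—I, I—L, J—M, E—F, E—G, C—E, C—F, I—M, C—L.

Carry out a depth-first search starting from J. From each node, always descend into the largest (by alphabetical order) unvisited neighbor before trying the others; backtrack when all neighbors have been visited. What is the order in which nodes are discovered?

Visit J
J → M
M → I
I → L
L → C
C → K
K → E
E → H
H → F
E → G
G → D

J → M → I → L → C → K → E → H → F → G → D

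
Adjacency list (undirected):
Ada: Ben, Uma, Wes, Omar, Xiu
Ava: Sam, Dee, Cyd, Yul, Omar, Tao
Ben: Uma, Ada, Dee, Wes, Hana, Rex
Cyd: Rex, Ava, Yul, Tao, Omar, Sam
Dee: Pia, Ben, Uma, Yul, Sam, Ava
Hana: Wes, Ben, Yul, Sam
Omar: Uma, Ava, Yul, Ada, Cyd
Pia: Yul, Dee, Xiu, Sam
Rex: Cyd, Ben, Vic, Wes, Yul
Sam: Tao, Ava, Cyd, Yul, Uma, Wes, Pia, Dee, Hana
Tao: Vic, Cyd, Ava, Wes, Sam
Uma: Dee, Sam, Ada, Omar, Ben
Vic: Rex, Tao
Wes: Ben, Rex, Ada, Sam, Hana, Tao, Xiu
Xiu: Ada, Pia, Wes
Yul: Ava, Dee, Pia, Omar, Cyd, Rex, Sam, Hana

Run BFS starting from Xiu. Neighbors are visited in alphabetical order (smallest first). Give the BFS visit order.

Xiu, Ada, Pia, Wes, Ben, Omar, Uma, Dee, Sam, Yul, Hana, Rex, Tao, Ava, Cyd, Vic

Visit Xiu; enqueue Ada, Pia, Wes → queue [Ada, Pia, Wes]
Visit Ada; enqueue Ben, Omar, Uma → queue [Pia, Wes, Ben, Omar, Uma]
Visit Pia; enqueue Dee, Sam, Yul → queue [Wes, Ben, Omar, Uma, Dee, Sam, Yul]
Visit Wes; enqueue Hana, Rex, Tao → queue [Ben, Omar, Uma, Dee, Sam, Yul, Hana, Rex, Tao]
Visit Ben → queue [Omar, Uma, Dee, Sam, Yul, Hana, Rex, Tao]
Visit Omar; enqueue Ava, Cyd → queue [Uma, Dee, Sam, Yul, Hana, Rex, Tao, Ava, Cyd]
Visit Uma → queue [Dee, Sam, Yul, Hana, Rex, Tao, Ava, Cyd]
Visit Dee → queue [Sam, Yul, Hana, Rex, Tao, Ava, Cyd]
Visit Sam → queue [Yul, Hana, Rex, Tao, Ava, Cyd]
Visit Yul → queue [Hana, Rex, Tao, Ava, Cyd]
Visit Hana → queue [Rex, Tao, Ava, Cyd]
Visit Rex; enqueue Vic → queue [Tao, Ava, Cyd, Vic]
Visit Tao → queue [Ava, Cyd, Vic]
Visit Ava → queue [Cyd, Vic]
Visit Cyd → queue [Vic]
Visit Vic → queue []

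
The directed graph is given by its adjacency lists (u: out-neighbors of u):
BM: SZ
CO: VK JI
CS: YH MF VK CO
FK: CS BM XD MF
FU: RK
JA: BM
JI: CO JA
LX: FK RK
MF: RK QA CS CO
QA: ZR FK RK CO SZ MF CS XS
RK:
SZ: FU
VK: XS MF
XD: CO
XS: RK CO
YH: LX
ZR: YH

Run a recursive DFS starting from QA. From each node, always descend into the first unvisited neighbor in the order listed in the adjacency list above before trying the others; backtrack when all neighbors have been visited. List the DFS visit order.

QA → ZR → YH → LX → FK → CS → MF → RK → CO → VK → XS → JI → JA → BM → SZ → FU → XD

Visit QA
QA → ZR
ZR → YH
YH → LX
LX → FK
FK → CS
CS → MF
MF → RK
MF → CO
CO → VK
VK → XS
CO → JI
JI → JA
JA → BM
BM → SZ
SZ → FU
FK → XD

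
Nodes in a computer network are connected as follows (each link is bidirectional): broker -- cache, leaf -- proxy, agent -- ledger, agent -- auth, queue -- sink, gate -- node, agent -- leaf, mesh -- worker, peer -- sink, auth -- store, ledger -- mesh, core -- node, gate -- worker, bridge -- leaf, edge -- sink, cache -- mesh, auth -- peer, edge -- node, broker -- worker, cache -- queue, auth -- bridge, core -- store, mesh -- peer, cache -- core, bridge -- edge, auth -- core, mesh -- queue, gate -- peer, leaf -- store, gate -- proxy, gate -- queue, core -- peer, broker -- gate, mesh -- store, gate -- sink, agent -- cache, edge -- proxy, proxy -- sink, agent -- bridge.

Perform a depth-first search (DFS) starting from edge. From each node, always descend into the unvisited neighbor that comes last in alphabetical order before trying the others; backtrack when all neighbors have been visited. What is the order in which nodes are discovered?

edge -> sink -> queue -> mesh -> worker -> gate -> proxy -> leaf -> store -> core -> peer -> auth -> bridge -> agent -> ledger -> cache -> broker -> node

Visit edge
edge → sink
sink → queue
queue → mesh
mesh → worker
worker → gate
gate → proxy
proxy → leaf
leaf → store
store → core
core → peer
peer → auth
auth → bridge
bridge → agent
agent → ledger
agent → cache
cache → broker
core → node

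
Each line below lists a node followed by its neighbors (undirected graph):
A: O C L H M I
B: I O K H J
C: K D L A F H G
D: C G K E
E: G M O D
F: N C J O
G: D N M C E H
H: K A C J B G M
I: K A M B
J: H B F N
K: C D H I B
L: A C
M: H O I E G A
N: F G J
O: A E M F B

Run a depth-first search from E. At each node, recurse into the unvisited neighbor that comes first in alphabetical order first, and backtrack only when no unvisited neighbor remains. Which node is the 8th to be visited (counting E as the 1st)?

Visit E
E → D
D → C
C → A
A → H
H → B
B → I
I → K
I → M
M → G
G → N
N → F
F → J
F → O
A → L

Visit order: E, D, C, A, H, B, I, K, M, G, N, F, J, O, L

K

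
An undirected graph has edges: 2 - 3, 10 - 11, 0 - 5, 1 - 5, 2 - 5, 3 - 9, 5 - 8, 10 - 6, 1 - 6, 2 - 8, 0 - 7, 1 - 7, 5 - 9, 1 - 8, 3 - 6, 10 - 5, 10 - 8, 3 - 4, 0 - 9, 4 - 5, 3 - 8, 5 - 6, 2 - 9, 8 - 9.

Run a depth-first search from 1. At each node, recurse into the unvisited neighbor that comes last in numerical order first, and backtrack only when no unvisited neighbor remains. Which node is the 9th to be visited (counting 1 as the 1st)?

4

Visit 1
1 → 8
8 → 10
10 → 11
10 → 6
6 → 5
5 → 9
9 → 3
3 → 4
3 → 2
9 → 0
0 → 7

Visit order: 1, 8, 10, 11, 6, 5, 9, 3, 4, 2, 0, 7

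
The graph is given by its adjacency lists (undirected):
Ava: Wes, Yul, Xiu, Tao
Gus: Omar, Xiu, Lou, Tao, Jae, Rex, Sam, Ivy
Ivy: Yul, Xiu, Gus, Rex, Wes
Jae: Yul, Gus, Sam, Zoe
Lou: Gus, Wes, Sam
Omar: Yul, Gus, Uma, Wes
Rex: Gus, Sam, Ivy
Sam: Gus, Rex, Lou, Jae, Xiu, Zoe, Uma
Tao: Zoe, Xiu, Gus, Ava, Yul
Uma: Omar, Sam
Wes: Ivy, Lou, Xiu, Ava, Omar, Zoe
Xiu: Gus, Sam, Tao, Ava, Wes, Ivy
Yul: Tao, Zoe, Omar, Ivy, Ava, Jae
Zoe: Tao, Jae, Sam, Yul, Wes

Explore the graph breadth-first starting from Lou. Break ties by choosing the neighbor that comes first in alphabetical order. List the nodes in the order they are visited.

Lou, Gus, Sam, Wes, Ivy, Jae, Omar, Rex, Tao, Xiu, Uma, Zoe, Ava, Yul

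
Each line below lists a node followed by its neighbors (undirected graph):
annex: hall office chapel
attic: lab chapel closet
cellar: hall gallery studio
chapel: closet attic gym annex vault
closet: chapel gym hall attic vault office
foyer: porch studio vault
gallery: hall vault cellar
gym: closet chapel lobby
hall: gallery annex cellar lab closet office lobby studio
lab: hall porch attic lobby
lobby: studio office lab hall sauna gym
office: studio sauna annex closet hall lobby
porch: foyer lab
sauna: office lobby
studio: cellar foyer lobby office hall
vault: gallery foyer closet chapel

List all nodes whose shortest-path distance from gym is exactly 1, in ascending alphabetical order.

chapel, closet, lobby

Level 0: gym
Level 1: chapel, closet, lobby
Level 2: annex, attic, hall, lab, office, sauna, studio, vault
Level 3: cellar, foyer, gallery, porch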